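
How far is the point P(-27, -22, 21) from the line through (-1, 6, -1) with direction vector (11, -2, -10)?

6√29

Direction vector d = (11, -2, -10).
AP = (-26, -28, 22), and AP × d = (324, -18, 360).
|AP × d|² = 234900 and |d|² = 225, so the distance is √(234900/225) = √1044 = 6√29.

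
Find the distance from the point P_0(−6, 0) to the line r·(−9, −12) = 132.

26/5

d = |(-9)·(-6) + (-12)·0 − 132| / √(81 + 144) = |-78|/15 = 26/5.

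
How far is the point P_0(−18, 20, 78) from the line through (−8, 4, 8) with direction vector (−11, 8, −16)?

6√97

Direction vector d = (−11, 8, −16).
AP = (−10, 16, 70), and AP × d = (−816, −930, 96).
|AP × d|² = 1539972 and |d|² = 441, so the distance is √(1539972/441) = √3492 = 6√97.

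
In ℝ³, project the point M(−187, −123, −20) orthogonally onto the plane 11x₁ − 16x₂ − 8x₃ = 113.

(-3905/21, -2615/21, -436/21)

n = (11, −16, −8), |n|² = 441, and n·M − 113 = -42.
t = -42/441 = -2/21, so the foot is M − t·n = (−187, −123, −20) − (-2/21)·(11, −16, −8) = (−3905/21, −2615/21, −436/21).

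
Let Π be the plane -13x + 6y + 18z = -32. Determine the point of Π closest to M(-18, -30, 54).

(8, -42, 18)

The perpendicular from M has direction n = (-13, 6, 18): r = (-18, -30, 54) + μ(-13, 6, 18).
Substitute into the plane: n·(M + μn) = -32 gives 1026 + 529μ = -32, so μ = -2.
Foot = (-18, -30, 54) + (-2)·(-13, 6, 18) = (8, -42, 18).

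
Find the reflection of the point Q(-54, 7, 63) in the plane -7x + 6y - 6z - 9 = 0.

(-552/11, 41/11, 729/11)

n = (-7, 6, -6), |n|² = 121, n·Q − 9 = 33, so t = 33/121 = 3/11.
Foot F = Q − (3/11)·n = (-573/11, 59/11, 711/11); the reflection is 2F − Q = (-552/11, 41/11, 729/11).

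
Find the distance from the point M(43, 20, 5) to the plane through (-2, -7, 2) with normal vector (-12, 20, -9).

27/25

The plane has equation n·(r − (-2, -7, 2)) = 0, i.e. n·r = -134.
Then n·(43, 20, 5) - (-134) = -27.
|n| = √(144 + 400 + 81) = 25, so the distance is |-27|/25 = 27/25.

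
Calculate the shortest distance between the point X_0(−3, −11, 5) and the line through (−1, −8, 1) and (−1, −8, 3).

A direction vector is d = (0, 0, 2).
AP = (−2, −3, 4), and AP × d = (−6, 4, 0).
|AP × d|² = 52 and |d|² = 4, so the distance is √(52/4) = √13.

√13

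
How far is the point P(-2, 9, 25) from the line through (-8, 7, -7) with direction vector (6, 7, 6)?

Direction vector d = (6, 7, 6).
AP = (6, 2, 32), and AP × d = (-212, 156, 30).
|AP × d|² = 70180 and |d|² = 121, so the distance is √(70180/121) = √580 = 2√145.

2√145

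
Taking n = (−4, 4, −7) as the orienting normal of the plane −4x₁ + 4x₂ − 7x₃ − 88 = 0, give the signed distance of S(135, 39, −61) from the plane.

n·S − 88 = -45.
|n| = 9, so the signed distance is -45/9 = -5.

-5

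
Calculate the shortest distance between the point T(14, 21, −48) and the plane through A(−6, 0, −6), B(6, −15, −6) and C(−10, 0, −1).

16/√57

AB = (12, −15, 0) and AC = (−4, 0, 5), so a normal is n = AB × AC = (−75, −60, −60).
Then n·(14, 21, −48) − 810 = −240.
|n| = √(5625 + 3600 + 3600) = 15√57, so the distance is |-240|/(15√57) = 16√57/57.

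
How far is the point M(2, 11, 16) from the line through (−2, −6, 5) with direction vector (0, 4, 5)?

√57

Direction vector d = (0, 4, 5).
AP = (4, 17, 11), and AP × d = (41, −20, 16).
|AP × d|² = 2337 and |d|² = 41, so the distance is √(2337/41) = √57.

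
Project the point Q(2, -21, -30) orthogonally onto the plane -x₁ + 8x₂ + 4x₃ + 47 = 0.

(-1, 3, -18)

The perpendicular from Q has direction n = (-1, 8, 4): r = (2, -21, -30) + λ(-1, 8, 4).
Substitute into the plane: n·(Q + λn) = -47 gives -290 + 81λ = -47, so λ = 3.
Foot = (2, -21, -30) + 3·(-1, 8, 4) = (-1, 3, -18).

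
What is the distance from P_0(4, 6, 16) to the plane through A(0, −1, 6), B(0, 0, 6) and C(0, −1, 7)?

4

AB = (0, 1, 0) and AC = (0, 0, 1), so a normal is n = AB × AC = (1, 0, 0).
Then n·(4, 6, 16) − 0 = 4.
|n| = √(1 + 0 + 0) = 1, so the distance is |4|/1 = 4.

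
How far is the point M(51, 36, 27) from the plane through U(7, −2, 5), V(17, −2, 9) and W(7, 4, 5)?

22√29/29

UV = (10, 0, 4) and UW = (0, 6, 0), so a normal is n = UV × UW = (−24, 0, 60).
n = (−24, 0, 60); n·P − 132 = 264; |n| = 12√29; distance = 264/(12√29) = 22/√29.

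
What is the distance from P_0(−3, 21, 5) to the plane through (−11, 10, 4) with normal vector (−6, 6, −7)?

1

The plane has equation n·(r − (−11, 10, 4)) = 0, i.e. n·r = 98.
Then n·(−3, 21, 5) − 98 = 11.
|n| = √(36 + 36 + 49) = 11, so the distance is |11|/11 = 1.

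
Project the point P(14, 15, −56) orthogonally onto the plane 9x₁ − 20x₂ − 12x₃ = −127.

The perpendicular from P has direction n = (9, −20, −12): r = (14, 15, −56) + t(9, −20, −12).
Substitute into the plane: n·(P + tn) = -127 gives 498 + 625t = -127, so t = -1.
Foot = (14, 15, −56) + (-1)·(9, −20, −12) = (5, 35, −44).

(5, 35, -44)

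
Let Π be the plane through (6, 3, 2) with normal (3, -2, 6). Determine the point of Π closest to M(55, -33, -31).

n = (3, -2, 6), |n|² = 49, and n·M − 24 = 21.
t = 21/49 = 3/7, so the foot is M − t·n = (55, -33, -31) − (3/7)·(3, -2, 6) = (376/7, -225/7, -235/7).

(376/7, -225/7, -235/7)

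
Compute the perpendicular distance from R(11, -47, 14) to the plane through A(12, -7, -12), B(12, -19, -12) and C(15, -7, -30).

20/√37

AB = (0, -12, 0) and AC = (3, 0, -18), so a normal is n = AB × AC = (216, 0, 36).
Then n·(11, -47, 14) - 2160 = 720.
|n| = √(46656 + 0 + 1296) = 36√37, so the distance is |720|/(36√37) = 20√37/37.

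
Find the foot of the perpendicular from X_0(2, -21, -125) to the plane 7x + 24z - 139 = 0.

The perpendicular from X_0 has direction n = (7, 0, 24): r = (2, -21, -125) + λ(7, 0, 24).
Substitute into the plane: n·(X_0 + λn) = 139 gives -2986 + 625λ = 139, so λ = 5.
Foot = (2, -21, -125) + 5·(7, 0, 24) = (37, -21, -5).

(37, -21, -5)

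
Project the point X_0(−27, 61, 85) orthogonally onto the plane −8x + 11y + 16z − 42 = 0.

The perpendicular from X_0 has direction n = (−8, 11, 16): r = (−27, 61, 85) + μ(−8, 11, 16).
Substitute into the plane: n·(X_0 + μn) = 42 gives 2247 + 441μ = 42, so μ = -5.
Foot = (−27, 61, 85) + (-5)·(−8, 11, 16) = (13, 6, 5).

(13, 6, 5)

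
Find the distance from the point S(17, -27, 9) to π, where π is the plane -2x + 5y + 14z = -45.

2/15

Normal vector n = (-2, 5, 14), and n·(17, -27, 9) - (-45) = 2.
|n| = √(4 + 25 + 196) = 15, so the distance is |2|/15 = 2/15.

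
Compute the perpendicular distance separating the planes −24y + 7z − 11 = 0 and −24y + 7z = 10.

With common normal n = (0, −24, 7) (|n| = 25), the distance is |11 − 10|/|n| = 1/25.

1/25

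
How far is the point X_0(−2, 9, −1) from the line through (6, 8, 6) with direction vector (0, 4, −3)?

√89

Direction vector d = (0, 4, −3).
AP = (−8, 1, −7); AP·d = 25, |AP|² = 114, |d|² = 25.
distance² = |AP|² − (AP·d)²/|d|² = 114 − 625/25 = 89, so the distance is √89.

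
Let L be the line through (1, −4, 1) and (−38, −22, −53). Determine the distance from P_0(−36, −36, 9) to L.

A direction vector is d = (−39, −18, −54).
AP = (−37, −32, 8), and AP × d = (1872, −2310, −582).
|AP × d|² = 9179208 and |d|² = 4761, so the distance is √(9179208/4761) = √1928 = 2√482.

2√482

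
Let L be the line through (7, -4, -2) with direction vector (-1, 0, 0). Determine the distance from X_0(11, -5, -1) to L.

√2

Direction vector d = (-1, 0, 0).
AP = (4, -1, 1), and AP × d = (0, -1, -1).
|AP × d|² = 2 and |d|² = 1, so the distance is √2.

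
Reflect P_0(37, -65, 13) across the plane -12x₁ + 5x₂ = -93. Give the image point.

n = (-12, 5, 0), |n|² = 169, n·P_0 − (-93) = -676, so t = -676/169 = -4.
Foot F = P_0 − (-4)·n = (-11, -45, 13); the reflection is 2F − P_0 = (-59, -25, 13).

(-59, -25, 13)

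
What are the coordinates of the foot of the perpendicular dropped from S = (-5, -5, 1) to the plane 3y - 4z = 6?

(-5, -2, -3)

n = (0, 3, -4), |n|² = 25, and n·S − 6 = -25.
t = -25/25 = -1, so the foot is S − t·n = (-5, -5, 1) − (-1)·(0, 3, -4) = (-5, -2, -3).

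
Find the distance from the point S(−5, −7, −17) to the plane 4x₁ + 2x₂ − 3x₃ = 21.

4/√29

Normal vector n = (4, 2, −3), and n·(−5, −7, −17) − 21 = −4.
|n| = √(16 + 4 + 9) = √29, so the distance is |-4|/√29 = 4√29/29.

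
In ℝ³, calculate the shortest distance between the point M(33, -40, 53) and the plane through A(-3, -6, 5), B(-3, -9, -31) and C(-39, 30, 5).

AB = (0, -3, -36) and AC = (-36, 36, 0), so a normal is n = AB × AC = (1296, 1296, -108).
d = |1296·33 + 1296·(-40) + (-108)·53 − (-12204)| / √(1679616 + 1679616 + 11664) = |-2592| / 1836 = 24/17.

24/17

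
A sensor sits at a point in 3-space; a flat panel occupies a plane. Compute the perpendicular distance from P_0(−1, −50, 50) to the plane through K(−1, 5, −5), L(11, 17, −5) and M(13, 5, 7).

KL = (12, 12, 0) and KM = (14, 0, 12), so a normal is n = KL × KM = (144, −144, −168).
d = |144·(-1) + (-144)·(-50) + (-168)·50 − (-24)| / √(20736 + 20736 + 28224) = |-1320| / 264 = 5.

5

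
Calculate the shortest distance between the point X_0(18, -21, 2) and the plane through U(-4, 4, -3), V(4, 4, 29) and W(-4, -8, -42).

1/3

UV = (8, 0, 32) and UW = (0, -12, -39), so a normal is n = UV × UW = (384, 312, -96).
d = |384·18 + 312·(-21) + (-96)·2 − 0| / √(147456 + 97344 + 9216) = |168| / 504 = 1/3.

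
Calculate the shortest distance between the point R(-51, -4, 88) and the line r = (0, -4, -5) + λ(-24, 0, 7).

Direction vector d = (-24, 0, 7).
AP = (-51, 0, 93); AP·d = 1875, |AP|² = 11250, |d|² = 625.
distance² = |AP|² − (AP·d)²/|d|² = 11250 − 3515625/625 = 5625, so the distance is 75.

75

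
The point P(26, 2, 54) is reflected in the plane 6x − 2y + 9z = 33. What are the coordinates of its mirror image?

(-34, 22, -36)

With n = (6, −2, 9), the signed offset is (n·P − 33)/|n|² = 605/121 = 5.
P' = P − 2t·n = (26, 2, 54) − 10·(6, −2, 9) = (−34, 22, −36).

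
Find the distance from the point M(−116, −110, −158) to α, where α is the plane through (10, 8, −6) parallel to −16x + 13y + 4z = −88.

Parallel planes share the normal n = (−16, 13, 4); since (10, 8, −6) lies on the plane, its equation is −16x + 13y + 4z = -80.
Then n·(−116, −110, −158) − (−80) = −126.
|n| = √(256 + 169 + 16) = 21, so the distance is |-126|/21 = 6.

6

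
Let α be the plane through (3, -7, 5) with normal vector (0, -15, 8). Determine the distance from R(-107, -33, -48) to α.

The plane has equation n·(r − (3, -7, 5)) = 0, i.e. n·r = 145.
n = (0, -15, 8); n·P − 145 = -34; |n| = 17; distance = 34/17 = 2.

2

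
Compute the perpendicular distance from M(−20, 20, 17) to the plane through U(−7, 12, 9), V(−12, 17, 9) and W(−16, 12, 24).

√59/59

UV = (−5, 5, 0) and UW = (−9, 0, 15), so a normal is n = UV × UW = (75, 75, 45).
d = |75·(-20) + 75·20 + 45·17 − 780| / √(5625 + 5625 + 2025) = |-15| / (15√59) = 1/√59.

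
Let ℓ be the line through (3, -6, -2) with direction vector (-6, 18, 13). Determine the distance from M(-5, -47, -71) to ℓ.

√1745

Direction vector d = (-6, 18, 13).
AP = (-8, -41, -69); AP·d = -1587, |AP|² = 6506, |d|² = 529.
distance² = |AP|² − (AP·d)²/|d|² = 6506 − 2518569/529 = 1745, so the distance is √1745.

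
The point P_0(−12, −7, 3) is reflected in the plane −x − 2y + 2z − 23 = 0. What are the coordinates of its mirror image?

(-10, -3, -1)

n = (−1, −2, 2), |n|² = 9, n·P_0 − 23 = 9, so t = 9/9 = 1.
Foot F = P_0 − 1·n = (−11, −5, 1); the reflection is 2F − P_0 = (−10, −3, −1).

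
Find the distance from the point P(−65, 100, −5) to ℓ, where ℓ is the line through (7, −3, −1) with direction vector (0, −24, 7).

√5809

Direction vector d = (0, −24, 7).
AP = (−72, 103, −4), and AP × d = (625, 504, 1728).
|AP × d|² = 3630625 and |d|² = 625, so the distance is √(3630625/625) = √5809.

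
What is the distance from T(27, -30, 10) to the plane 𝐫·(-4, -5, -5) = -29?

7√66/22

Normal vector n = (-4, -5, -5), and n·(27, -30, 10) - (-29) = 21.
|n| = √(16 + 25 + 25) = √66, so the distance is |21|/√66 = 7√66/22.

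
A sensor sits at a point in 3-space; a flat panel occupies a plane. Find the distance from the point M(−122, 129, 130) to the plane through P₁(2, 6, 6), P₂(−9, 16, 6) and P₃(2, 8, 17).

P₁P₂ = (−11, 10, 0) and P₁P₃ = (0, 2, 11), so a normal is n = P₁P₂ × P₁P₃ = (110, 121, −22).
Then n·(−122, 129, 130) − 814 = −1485.
|n| = √(12100 + 14641 + 484) = 165, so the distance is |-1485|/165 = 9.

9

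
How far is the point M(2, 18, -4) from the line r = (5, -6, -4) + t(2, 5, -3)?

Direction vector d = (2, 5, -3).
AP = (-3, 24, 0); AP·d = 114, |AP|² = 585, |d|² = 38.
distance² = |AP|² − (AP·d)²/|d|² = 585 − 12996/38 = 243, so the distance is 9√3.

9√3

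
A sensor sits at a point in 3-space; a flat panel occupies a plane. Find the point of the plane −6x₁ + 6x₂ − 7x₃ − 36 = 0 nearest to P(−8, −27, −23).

(-82/11, -303/11, -246/11)

n = (−6, 6, −7), |n|² = 121, and n·P − 36 = 11.
t = 11/121 = 1/11, so the foot is P − t·n = (−8, −27, −23) − (1/11)·(−6, 6, −7) = (−82/11, −303/11, −246/11).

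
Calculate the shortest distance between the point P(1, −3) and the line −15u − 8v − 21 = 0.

12/17

The normal to the line is n = (−15, −8) with |n| = 17.
|n·P − 21| = |9 − 21| = 12, so the distance is 12/17.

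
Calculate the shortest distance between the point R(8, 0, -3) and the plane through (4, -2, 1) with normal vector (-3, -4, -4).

The plane has equation n·(r − (4, -2, 1)) = 0, i.e. n·r = -8.
n = (-3, -4, -4); n·P − (-8) = -4; |n| = √41; distance = 4/√41.

4/√41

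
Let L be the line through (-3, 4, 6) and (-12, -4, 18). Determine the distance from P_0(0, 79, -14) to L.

√3433

A direction vector is d = (-9, -8, 12).
AP = (3, 75, -20), and AP × d = (740, 144, 651).
|AP × d|² = 992137 and |d|² = 289, so the distance is √(992137/289) = √3433.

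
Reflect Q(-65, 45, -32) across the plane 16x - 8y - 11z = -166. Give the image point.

(-1, 13, -76)

n = (16, -8, -11), |n|² = 441, n·Q − (-166) = -882, so t = -882/441 = -2.
Foot F = Q − (-2)·n = (-33, 29, -54); the reflection is 2F − Q = (-1, 13, -76).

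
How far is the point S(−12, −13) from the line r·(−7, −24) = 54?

342/25

d = |(-7)·(-12) + (-24)·(-13) − 54| / √(49 + 576) = |342|/25 = 342/25.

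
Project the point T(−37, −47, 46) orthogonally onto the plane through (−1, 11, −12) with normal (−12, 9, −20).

The perpendicular from T has direction n = (−12, 9, −20): r = (−37, −47, 46) + λ(−12, 9, −20).
Substitute into the plane: n·(T + λn) = 351 gives -899 + 625λ = 351, so λ = 2.
Foot = (−37, −47, 46) + 2·(−12, 9, −20) = (−61, −29, 6).

(-61, -29, 6)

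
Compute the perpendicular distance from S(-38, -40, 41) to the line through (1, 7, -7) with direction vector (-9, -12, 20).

√409

Direction vector d = (-9, -12, 20).
AP = (-39, -47, 48), and AP × d = (-364, 348, 45).
|AP × d|² = 255625 and |d|² = 625, so the distance is √(255625/625) = √409.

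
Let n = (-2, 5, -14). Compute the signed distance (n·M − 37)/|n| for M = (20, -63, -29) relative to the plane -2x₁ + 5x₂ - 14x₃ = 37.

n·M − 37 = 14.
|n| = 15, so the signed distance is 14/15.

14/15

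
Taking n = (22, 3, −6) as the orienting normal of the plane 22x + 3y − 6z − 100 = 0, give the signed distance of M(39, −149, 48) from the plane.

n·M − 100 = 23.
|n| = 23, so the signed distance is 23/23 = 1.

1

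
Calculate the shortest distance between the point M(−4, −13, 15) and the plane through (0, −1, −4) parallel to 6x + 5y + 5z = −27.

11√86/86

Parallel planes share the normal n = (6, 5, 5); since (0, −1, −4) lies on the plane, its equation is 6x + 5y + 5z = -25.
Then n·(−4, −13, 15) − (−25) = 11.
|n| = √(36 + 25 + 25) = √86, so the distance is |11|/√86 = 11√86/86.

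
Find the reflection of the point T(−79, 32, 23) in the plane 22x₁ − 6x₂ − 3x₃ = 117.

With n = (22, −6, −3), the signed offset is (n·T − 117)/|n|² = -2116/529 = -4.
T' = T − 2t·n = (−79, 32, 23) − (-8)·(22, −6, −3) = (97, −16, −1).

(97, -16, -1)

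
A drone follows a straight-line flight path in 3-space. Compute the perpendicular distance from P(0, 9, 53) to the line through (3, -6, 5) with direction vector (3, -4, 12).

3√113

Direction vector d = (3, -4, 12).
AP = (-3, 15, 48), and AP × d = (372, 180, -33).
|AP × d|² = 171873 and |d|² = 169, so the distance is √(171873/169) = √1017 = 3√113.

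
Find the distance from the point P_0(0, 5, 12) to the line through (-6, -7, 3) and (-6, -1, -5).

A direction vector is d = (0, 6, -8).
AP = (6, 12, 9), and AP × d = (-150, 48, 36).
|AP × d|² = 26100 and |d|² = 100, so the distance is √(26100/100) = √261 = 3√29.

3√29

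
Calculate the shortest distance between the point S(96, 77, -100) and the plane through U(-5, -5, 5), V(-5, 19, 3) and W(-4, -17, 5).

2

UV = (0, 24, -2) and UW = (1, -12, 0), so a normal is n = UV × UW = (-24, -2, -24).
Then n·(96, 77, -100) - 10 = -68.
|n| = √(576 + 4 + 576) = 34, so the distance is |-68|/34 = 2.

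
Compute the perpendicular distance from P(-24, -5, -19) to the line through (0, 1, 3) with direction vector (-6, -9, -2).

Direction vector d = (-6, -9, -2).
AP = (-24, -6, -22); AP·d = 242, |AP|² = 1096, |d|² = 121.
distance² = |AP|² − (AP·d)²/|d|² = 1096 − 58564/121 = 612, so the distance is 6√17.

6√17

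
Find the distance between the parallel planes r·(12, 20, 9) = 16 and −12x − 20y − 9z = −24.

8/25

Divide the second equation by -1 to match normals: 12x + 20y + 9z = 24.
With common normal n = (12, 20, 9) (|n| = 25), the distance is |16 − 24|/|n| = 8/25.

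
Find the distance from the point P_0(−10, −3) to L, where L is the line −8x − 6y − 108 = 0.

d = |(-8)·(-10) + (-6)·(-3) − 108| / √(64 + 36) = |-10|/10 = 1.

1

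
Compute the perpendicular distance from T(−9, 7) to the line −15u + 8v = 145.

46/17

The normal to the line is n = (−15, 8) with |n| = 17.
|n·T − 145| = |191 − 145| = 46, so the distance is 46/17.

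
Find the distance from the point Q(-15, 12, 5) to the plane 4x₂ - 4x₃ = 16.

3√2/2

d = |4·12 + (-4)·5 − 16| / √(0 + 16 + 16) = |12| / (4√2) = 3√2/2.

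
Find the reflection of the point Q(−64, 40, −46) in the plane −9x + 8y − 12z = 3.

n = (−9, 8, −12), |n|² = 289, n·Q − 3 = 1445, so t = 1445/289 = 5.
Foot F = Q − 5·n = (−19, 0, 14); the reflection is 2F − Q = (26, −40, 74).

(26, -40, 74)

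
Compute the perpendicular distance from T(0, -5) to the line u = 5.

d = |1·0 + 0·(-5) − 5| / √(1 + 0) = |-5|/1 = 5.

5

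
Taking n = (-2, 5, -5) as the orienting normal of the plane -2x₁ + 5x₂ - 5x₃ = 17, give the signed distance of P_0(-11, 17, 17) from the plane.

n·P_0 − 17 = 5.
|n| = 3√6, so the signed distance is 5√6/18.

5√6/18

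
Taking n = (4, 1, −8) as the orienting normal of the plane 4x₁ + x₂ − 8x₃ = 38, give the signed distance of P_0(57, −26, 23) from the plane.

-20/9

n·P_0 − 38 = -20.
|n| = 9, so the signed distance is -20/9.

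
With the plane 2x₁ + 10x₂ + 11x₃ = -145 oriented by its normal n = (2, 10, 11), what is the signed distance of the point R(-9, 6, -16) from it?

11/15

n·R − (-145) = 11.
|n| = 15, so the signed distance is 11/15.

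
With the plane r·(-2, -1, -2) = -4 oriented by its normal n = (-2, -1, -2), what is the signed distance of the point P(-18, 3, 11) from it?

n·P − (-4) = 15.
|n| = 3, so the signed distance is 15/3 = 5.

5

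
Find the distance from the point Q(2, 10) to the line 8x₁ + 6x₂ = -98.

87/5

d = |8·2 + 6·10 − (-98)| / √(64 + 36) = |174|/10 = 87/5.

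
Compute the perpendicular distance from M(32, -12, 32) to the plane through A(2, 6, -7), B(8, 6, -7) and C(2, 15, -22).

27√34/34

AB = (6, 0, 0) and AC = (0, 9, -15), so a normal is n = AB × AC = (0, 90, 54).
Then n·(32, -12, 32) - 162 = 486.
|n| = √(0 + 8100 + 2916) = 18√34, so the distance is |486|/(18√34) = 27/√34.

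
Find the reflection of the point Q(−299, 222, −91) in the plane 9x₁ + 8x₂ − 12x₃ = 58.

(-5209/17, 3662/17, -1379/17)

With n = (9, 8, −12), the signed offset is (n·Q − 58)/|n|² = 119/289 = 7/17.
Q' = Q − 2t·n = (−299, 222, −91) − (14/17)·(9, 8, −12) = (−5209/17, 3662/17, −1379/17).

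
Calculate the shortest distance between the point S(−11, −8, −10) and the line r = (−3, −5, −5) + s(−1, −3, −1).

Direction vector d = (−1, −3, −1).
AP = (−8, −3, −5); AP·d = 22, |AP|² = 98, |d|² = 11.
distance² = |AP|² − (AP·d)²/|d|² = 98 − 484/11 = 54, so the distance is 3√6.

3√6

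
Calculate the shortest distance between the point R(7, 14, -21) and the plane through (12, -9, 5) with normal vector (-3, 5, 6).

13√70/35

The plane has equation n·(r − (12, -9, 5)) = 0, i.e. n·r = -51.
n = (-3, 5, 6); n·P − (-51) = -26; |n| = √70; distance = 26/√70.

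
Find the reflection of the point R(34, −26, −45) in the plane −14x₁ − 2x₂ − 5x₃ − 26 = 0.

With n = (−14, −2, −5), the signed offset is (n·R − 26)/|n|² = -225/225 = -1.
R' = R − 2t·n = (34, −26, −45) − (-2)·(−14, −2, −5) = (6, −30, −55).

(6, -30, -55)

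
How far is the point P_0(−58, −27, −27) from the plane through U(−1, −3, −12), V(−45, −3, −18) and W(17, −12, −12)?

UV = (−44, 0, −6) and UW = (18, −9, 0), so a normal is n = UV × UW = (−54, −108, 396).
Then n·(−58, −27, −27) − (−4374) = −270.
|n| = √(2916 + 11664 + 156816) = 414, so the distance is |-270|/414 = 15/23.

15/23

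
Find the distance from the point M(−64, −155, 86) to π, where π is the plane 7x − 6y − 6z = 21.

d = |7·(-64) + (-6)·(-155) + (-6)·86 − 21| / √(49 + 36 + 36) = |-55| / 11 = 5.

5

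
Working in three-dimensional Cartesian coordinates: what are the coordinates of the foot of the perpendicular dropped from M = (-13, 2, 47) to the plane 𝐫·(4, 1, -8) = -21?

(7, 7, 7)

n = (4, 1, -8), |n|² = 81, and n·M − (-21) = -405.
t = -405/81 = -5, so the foot is M − t·n = (-13, 2, 47) − (-5)·(4, 1, -8) = (7, 7, 7).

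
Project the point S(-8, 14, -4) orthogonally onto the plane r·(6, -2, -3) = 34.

(4, 10, -10)

The perpendicular from S has direction n = (6, -2, -3): r = (-8, 14, -4) + μ(6, -2, -3).
Substitute into the plane: n·(S + μn) = 34 gives -64 + 49μ = 34, so μ = 2.
Foot = (-8, 14, -4) + 2·(6, -2, -3) = (4, 10, -10).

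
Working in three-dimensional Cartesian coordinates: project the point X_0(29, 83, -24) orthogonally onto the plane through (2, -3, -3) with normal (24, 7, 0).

(-19, 69, -24)

The perpendicular from X_0 has direction n = (24, 7, 0): r = (29, 83, -24) + λ(24, 7, 0).
Substitute into the plane: n·(X_0 + λn) = 27 gives 1277 + 625λ = 27, so λ = -2.
Foot = (29, 83, -24) + (-2)·(24, 7, 0) = (-19, 69, -24).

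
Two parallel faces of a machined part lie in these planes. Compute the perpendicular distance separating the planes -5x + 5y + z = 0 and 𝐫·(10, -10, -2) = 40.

20/√51

Divide the second equation by -2 to match normals: -5x + 5y + z = -20.
Both planes have normal n = (-5, 5, 1), |n| = √51. Any point on the first plane is at distance |(-20) − 0|/|n| = 20/√51 = 20√51/51 from the second.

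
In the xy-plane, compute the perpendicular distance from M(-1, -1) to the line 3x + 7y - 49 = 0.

d = |3·(-1) + 7·(-1) − 49| / √(9 + 49) = |-59|/√58 = 59/√58.

59√58/58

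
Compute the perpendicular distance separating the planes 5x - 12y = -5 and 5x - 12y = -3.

2/13

Both planes have normal n = (5, -12, 0), |n| = 13. Any point on the first plane is at distance |(-3) − (-5)|/|n| = 2/13 from the second.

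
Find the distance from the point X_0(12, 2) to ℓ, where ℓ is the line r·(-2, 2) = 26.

23√2/2

The normal to the line is n = (-2, 2) with |n| = 2√2.
|n·X_0 − 26| = |-20 − 26| = 46, so the distance is 46/(2√2) = 23√2/2.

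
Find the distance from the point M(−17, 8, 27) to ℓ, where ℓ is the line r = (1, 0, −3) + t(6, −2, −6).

Direction vector d = (6, −2, −6).
AP = (−18, 8, 30); AP·d = -304, |AP|² = 1288, |d|² = 76.
distance² = |AP|² − (AP·d)²/|d|² = 1288 − 92416/76 = 72, so the distance is 6√2.

6√2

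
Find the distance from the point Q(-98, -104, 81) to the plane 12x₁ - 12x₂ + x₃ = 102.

n = (12, -12, 1); n·P − 102 = 51; |n| = 17; distance = 51/17 = 3.

3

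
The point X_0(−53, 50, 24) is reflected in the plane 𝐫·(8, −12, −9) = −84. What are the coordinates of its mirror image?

(11, -46, -48)

With n = (8, −12, −9), the signed offset is (n·X_0 − (-84))/|n|² = -1156/289 = -4.
X_0' = X_0 − 2t·n = (−53, 50, 24) − (-8)·(8, −12, −9) = (11, −46, −48).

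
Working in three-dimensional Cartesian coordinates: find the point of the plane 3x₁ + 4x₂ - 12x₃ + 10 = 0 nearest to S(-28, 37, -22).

(-34, 29, 2)

n = (3, 4, -12), |n|² = 169, and n·S − (-10) = 338.
t = 338/169 = 2, so the foot is S − t·n = (-28, 37, -22) − 2·(3, 4, -12) = (-34, 29, 2).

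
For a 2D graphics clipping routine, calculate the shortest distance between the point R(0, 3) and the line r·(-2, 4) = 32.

The normal to the line is n = (-2, 4) with |n| = 2√5.
|n·R − 32| = |12 − 32| = 20, so the distance is 20/(2√5) = 2√5.

2√5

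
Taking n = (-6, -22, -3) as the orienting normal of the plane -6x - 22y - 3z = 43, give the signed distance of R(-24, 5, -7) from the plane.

n·R − 43 = 12.
|n| = 23, so the signed distance is 12/23.

12/23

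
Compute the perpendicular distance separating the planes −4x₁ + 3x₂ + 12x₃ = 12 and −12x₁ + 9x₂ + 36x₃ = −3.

1

Divide the second equation by 3 to match normals: −4x₁ + 3x₂ + 12x₃ = -1.
With common normal n = (−4, 3, 12) (|n| = 13), the distance is |12 − (-1)|/|n| = 13/13 = 1.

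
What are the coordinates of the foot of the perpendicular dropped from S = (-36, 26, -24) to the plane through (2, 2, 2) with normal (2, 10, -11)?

n = (2, 10, -11), |n|² = 225, and n·S − 2 = 450.
t = 450/225 = 2, so the foot is S − t·n = (-36, 26, -24) − 2·(2, 10, -11) = (-40, 6, -2).

(-40, 6, -2)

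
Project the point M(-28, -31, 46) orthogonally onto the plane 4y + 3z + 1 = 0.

The perpendicular from M has direction n = (0, 4, 3): r = (-28, -31, 46) + t(0, 4, 3).
Substitute into the plane: n·(M + tn) = -1 gives 14 + 25t = -1, so t = -3/5.
Foot = (-28, -31, 46) + (-3/5)·(0, 4, 3) = (-28, -167/5, 221/5).

(-28, -167/5, 221/5)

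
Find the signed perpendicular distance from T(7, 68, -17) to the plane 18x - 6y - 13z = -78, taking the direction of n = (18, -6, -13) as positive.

17/23

n·T − (-78) = 17.
|n| = 23, so the signed distance is 17/23.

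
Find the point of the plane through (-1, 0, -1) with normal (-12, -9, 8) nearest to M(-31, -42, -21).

The perpendicular from M has direction n = (-12, -9, 8): r = (-31, -42, -21) + μ(-12, -9, 8).
Substitute into the plane: n·(M + μn) = 4 gives 582 + 289μ = 4, so μ = -2.
Foot = (-31, -42, -21) + (-2)·(-12, -9, 8) = (-7, -24, -37).

(-7, -24, -37)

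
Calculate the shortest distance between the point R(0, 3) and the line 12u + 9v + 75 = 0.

The normal to the line is n = (12, 9) with |n| = 15.
|n·R − (-75)| = |27 − (-75)| = 102, so the distance is 102/15 = 34/5.

34/5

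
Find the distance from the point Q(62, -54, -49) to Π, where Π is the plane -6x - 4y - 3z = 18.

27√61/61

Normal vector n = (-6, -4, -3), and n·(62, -54, -49) - 18 = -27.
|n| = √(36 + 16 + 9) = √61, so the distance is |-27|/√61 = 27√61/61.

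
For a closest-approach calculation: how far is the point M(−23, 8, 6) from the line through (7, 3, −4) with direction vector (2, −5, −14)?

20√2

Direction vector d = (2, −5, −14).
AP = (−30, 5, 10), and AP × d = (−20, −400, 140).
|AP × d|² = 180000 and |d|² = 225, so the distance is √(180000/225) = √800 = 20√2.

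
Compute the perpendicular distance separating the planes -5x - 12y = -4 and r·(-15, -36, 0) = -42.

Divide the second equation by 3 to match normals: -5x - 12y = -14.
Both planes have normal n = (-5, -12, 0), |n| = 13. Any point on the first plane is at distance |(-14) − (-4)|/|n| = 10/13 from the second.

10/13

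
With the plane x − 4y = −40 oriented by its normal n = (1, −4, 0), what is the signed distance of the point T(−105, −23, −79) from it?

27/√17

n·T − (-40) = 27.
|n| = √17, so the signed distance is 27/√17.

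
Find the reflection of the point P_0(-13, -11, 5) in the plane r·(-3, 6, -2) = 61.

n = (-3, 6, -2), |n|² = 49, n·P_0 − 61 = -98, so t = -98/49 = -2.
Foot F = P_0 − (-2)·n = (-19, 1, 1); the reflection is 2F − P_0 = (-25, 13, -3).

(-25, 13, -3)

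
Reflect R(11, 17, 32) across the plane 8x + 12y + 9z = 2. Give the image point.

With n = (8, 12, 9), the signed offset is (n·R − 2)/|n|² = 578/289 = 2.
R' = R − 2t·n = (11, 17, 32) − 4·(8, 12, 9) = (-21, -31, -4).

(-21, -31, -4)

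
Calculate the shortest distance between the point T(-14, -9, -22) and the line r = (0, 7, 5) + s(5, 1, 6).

3√21

Direction vector d = (5, 1, 6).
AP = (-14, -16, -27); AP·d = -248, |AP|² = 1181, |d|² = 62.
distance² = |AP|² − (AP·d)²/|d|² = 1181 − 61504/62 = 189, so the distance is 3√21.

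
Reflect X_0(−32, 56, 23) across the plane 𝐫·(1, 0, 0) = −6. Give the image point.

With n = (1, 0, 0), the signed offset is (n·X_0 − (-6))/|n|² = -26/1 = -26.
X_0' = X_0 − 2t·n = (−32, 56, 23) − (-52)·(1, 0, 0) = (20, 56, 23).

(20, 56, 23)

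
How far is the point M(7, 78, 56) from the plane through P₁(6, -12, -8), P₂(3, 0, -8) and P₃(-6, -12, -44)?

2

P₁P₂ = (-3, 12, 0) and P₁P₃ = (-12, 0, -36), so a normal is n = P₁P₂ × P₁P₃ = (-432, -108, 144).
Then n·(7, 78, 56) - (-2448) = -936.
|n| = √(186624 + 11664 + 20736) = 468, so the distance is |-936|/468 = 2.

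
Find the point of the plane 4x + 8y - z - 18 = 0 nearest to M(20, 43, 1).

The perpendicular from M has direction n = (4, 8, -1): r = (20, 43, 1) + t(4, 8, -1).
Substitute into the plane: n·(M + tn) = 18 gives 423 + 81t = 18, so t = -5.
Foot = (20, 43, 1) + (-5)·(4, 8, -1) = (0, 3, 6).

(0, 3, 6)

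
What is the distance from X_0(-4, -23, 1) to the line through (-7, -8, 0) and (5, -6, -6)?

√235

A direction vector is d = (12, 2, -6).
AP = (3, -15, 1); AP·d = 0, |AP|² = 235, |d|² = 184.
distance² = |AP|² − (AP·d)²/|d|² = 235 − 0/184 = 235, so the distance is √235.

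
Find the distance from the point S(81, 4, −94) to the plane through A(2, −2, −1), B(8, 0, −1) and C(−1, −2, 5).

AB = (6, 2, 0) and AC = (−3, 0, 6), so a normal is n = AB × AC = (12, −36, 6).
Then n·(81, 4, −94) − 90 = 174.
|n| = √(144 + 1296 + 36) = 6√41, so the distance is |174|/(6√41) = 29/√41.

29√41/41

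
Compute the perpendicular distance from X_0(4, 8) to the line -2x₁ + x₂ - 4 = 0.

d = |(-2)·4 + 1·8 − 4| / √(4 + 1) = |-4|/√5 = 4/√5.

4/√5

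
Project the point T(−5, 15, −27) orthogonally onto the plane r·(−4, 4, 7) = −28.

The perpendicular from T has direction n = (−4, 4, 7): r = (−5, 15, −27) + μ(−4, 4, 7).
Substitute into the plane: n·(T + μn) = -28 gives -109 + 81μ = -28, so μ = 1.
Foot = (−5, 15, −27) + 1·(−4, 4, 7) = (−9, 19, −20).

(-9, 19, -20)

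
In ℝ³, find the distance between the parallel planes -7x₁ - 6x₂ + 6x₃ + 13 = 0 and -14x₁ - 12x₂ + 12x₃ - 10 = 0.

Divide the second equation by 2 to match normals: -7x₁ - 6x₂ + 6x₃ = 5.
Both planes have normal n = (-7, -6, 6), |n| = 11. Any point on the first plane is at distance |5 − (-13)|/|n| = 18/11 from the second.

18/11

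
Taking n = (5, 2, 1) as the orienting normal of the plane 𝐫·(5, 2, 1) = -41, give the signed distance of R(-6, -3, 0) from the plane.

√30/6

n·R − (-41) = 5.
|n| = √30, so the signed distance is √30/6.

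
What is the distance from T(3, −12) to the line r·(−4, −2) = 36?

The normal to the line is n = (−4, −2) with |n| = 2√5.
|n·T − 36| = |12 − 36| = 24, so the distance is 24/(2√5) = 12√5/5.

12√5/5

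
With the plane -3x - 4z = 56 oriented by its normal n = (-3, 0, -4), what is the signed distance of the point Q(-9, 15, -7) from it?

n·Q − 56 = -1.
|n| = 5, so the signed distance is -1/5.

-1/5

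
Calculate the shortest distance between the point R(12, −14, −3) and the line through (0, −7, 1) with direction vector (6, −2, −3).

Direction vector d = (6, −2, −3).
AP = (12, −7, −4); AP·d = 98, |AP|² = 209, |d|² = 49.
distance² = |AP|² − (AP·d)²/|d|² = 209 − 9604/49 = 13, so the distance is √13.

√13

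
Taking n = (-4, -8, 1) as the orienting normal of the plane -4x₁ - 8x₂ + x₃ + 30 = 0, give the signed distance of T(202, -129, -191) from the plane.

7

n·T − (-30) = 63.
|n| = 9, so the signed distance is 63/9 = 7.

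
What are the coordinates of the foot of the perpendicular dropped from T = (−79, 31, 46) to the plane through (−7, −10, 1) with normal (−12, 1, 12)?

(-19, 26, -14)

The perpendicular from T has direction n = (−12, 1, 12): r = (−79, 31, 46) + t(−12, 1, 12).
Substitute into the plane: n·(T + tn) = 86 gives 1531 + 289t = 86, so t = -5.
Foot = (−79, 31, 46) + (-5)·(−12, 1, 12) = (−19, 26, −14).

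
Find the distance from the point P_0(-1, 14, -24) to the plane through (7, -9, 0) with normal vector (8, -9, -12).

1

The plane has equation n·(r − (7, -9, 0)) = 0, i.e. n·r = 137.
d = |8·(-1) + (-9)·14 + (-12)·(-24) − 137| / √(64 + 81 + 144) = |17| / 17 = 1.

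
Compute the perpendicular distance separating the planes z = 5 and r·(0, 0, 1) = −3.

Both planes have normal n = (0, 0, 1), |n| = 1. Any point on the first plane is at distance |(-3) − 5|/|n| = 8/1 = 8 from the second.

8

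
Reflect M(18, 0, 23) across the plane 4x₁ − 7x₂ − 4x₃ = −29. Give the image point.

(154/9, 14/9, 215/9)

n = (4, −7, −4), |n|² = 81, n·M − (-29) = 9, so t = 9/81 = 1/9.
Foot F = M − (1/9)·n = (158/9, 7/9, 211/9); the reflection is 2F − M = (154/9, 14/9, 215/9).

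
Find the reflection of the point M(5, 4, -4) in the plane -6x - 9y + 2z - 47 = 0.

(-7, -14, 0)

n = (-6, -9, 2), |n|² = 121, n·M − 47 = -121, so t = -121/121 = -1.
Foot F = M − (-1)·n = (-1, -5, -2); the reflection is 2F − M = (-7, -14, 0).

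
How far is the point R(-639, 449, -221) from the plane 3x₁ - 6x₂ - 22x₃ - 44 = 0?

9

n = (3, -6, -22); n·P − 44 = 207; |n| = 23; distance = 207/23 = 9.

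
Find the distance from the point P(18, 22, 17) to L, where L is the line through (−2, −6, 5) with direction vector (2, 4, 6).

12√3

Direction vector d = (2, 4, 6).
AP = (20, 28, 12), and AP × d = (120, −96, 24).
|AP × d|² = 24192 and |d|² = 56, so the distance is √(24192/56) = √432 = 12√3.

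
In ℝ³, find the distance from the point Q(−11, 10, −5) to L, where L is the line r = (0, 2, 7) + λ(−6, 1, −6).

Direction vector d = (−6, 1, −6).
AP = (−11, 8, −12); AP·d = 146, |AP|² = 329, |d|² = 73.
distance² = |AP|² − (AP·d)²/|d|² = 329 − 21316/73 = 37, so the distance is √37.

√37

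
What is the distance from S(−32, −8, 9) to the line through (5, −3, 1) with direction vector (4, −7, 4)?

Direction vector d = (4, −7, 4).
AP = (−37, −5, 8); AP·d = -81, |AP|² = 1458, |d|² = 81.
distance² = |AP|² − (AP·d)²/|d|² = 1458 − 6561/81 = 1377, so the distance is 9√17.

9√17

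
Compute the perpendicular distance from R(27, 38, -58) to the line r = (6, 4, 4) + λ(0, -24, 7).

√2941

Direction vector d = (0, -24, 7).
AP = (21, 34, -62); AP·d = -1250, |AP|² = 5441, |d|² = 625.
distance² = |AP|² − (AP·d)²/|d|² = 5441 − 1562500/625 = 2941, so the distance is √2941.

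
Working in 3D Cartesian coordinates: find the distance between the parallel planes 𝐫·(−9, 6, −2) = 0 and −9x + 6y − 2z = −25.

25/11

With common normal n = (−9, 6, −2) (|n| = 11), the distance is |0 − (-25)|/|n| = 25/11.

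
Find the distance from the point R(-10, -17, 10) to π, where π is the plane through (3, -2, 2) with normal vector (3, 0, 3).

5/√2

The plane has equation n·(r − (3, -2, 2)) = 0, i.e. n·r = 15.
d = |3·(-10) + 3·10 − 15| / √(9 + 0 + 9) = |-15| / (3√2) = 5√2/2.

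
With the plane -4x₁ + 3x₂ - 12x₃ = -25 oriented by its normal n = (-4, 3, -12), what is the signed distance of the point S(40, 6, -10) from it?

n·S − (-25) = 3.
|n| = 13, so the signed distance is 3/13.

3/13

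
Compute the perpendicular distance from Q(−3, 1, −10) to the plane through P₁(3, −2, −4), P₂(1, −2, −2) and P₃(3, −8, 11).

3√33/11

P₁P₂ = (−2, 0, 2) and P₁P₃ = (0, −6, 15), so a normal is n = P₁P₂ × P₁P₃ = (12, 30, 12).
Then n·(−3, 1, −10) − (−72) = −54.
|n| = √(144 + 900 + 144) = 6√33, so the distance is |-54|/(6√33) = 3√33/11.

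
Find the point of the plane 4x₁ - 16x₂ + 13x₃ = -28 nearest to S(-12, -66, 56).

n = (4, -16, 13), |n|² = 441, and n·S − (-28) = 1764.
t = 1764/441 = 4, so the foot is S − t·n = (-12, -66, 56) − 4·(4, -16, 13) = (-28, -2, 4).

(-28, -2, 4)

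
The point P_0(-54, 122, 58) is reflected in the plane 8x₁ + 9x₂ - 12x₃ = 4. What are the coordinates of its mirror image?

(-886/17, 2110/17, 938/17)

With n = (8, 9, -12), the signed offset is (n·P_0 − 4)/|n|² = -34/289 = -2/17.
P_0' = P_0 − 2t·n = (-54, 122, 58) − (-4/17)·(8, 9, -12) = (-886/17, 2110/17, 938/17).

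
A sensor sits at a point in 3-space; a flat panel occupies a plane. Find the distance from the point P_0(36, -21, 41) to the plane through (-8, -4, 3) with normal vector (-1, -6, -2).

18√41/41

The plane has equation n·(r − (-8, -4, 3)) = 0, i.e. n·r = 26.
n = (-1, -6, -2); n·P − 26 = -18; |n| = √41; distance = 18/√41 = 18√41/41.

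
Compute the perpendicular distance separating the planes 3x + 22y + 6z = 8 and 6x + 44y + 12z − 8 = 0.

Divide the second equation by 2 to match normals: 3x + 22y + 6z = 4.
With common normal n = (3, 22, 6) (|n| = 23), the distance is |8 − 4|/|n| = 4/23.

4/23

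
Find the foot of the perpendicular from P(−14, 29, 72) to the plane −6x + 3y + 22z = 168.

(4, 20, 6)

The perpendicular from P has direction n = (−6, 3, 22): r = (−14, 29, 72) + μ(−6, 3, 22).
Substitute into the plane: n·(P + μn) = 168 gives 1755 + 529μ = 168, so μ = -3.
Foot = (−14, 29, 72) + (-3)·(−6, 3, 22) = (4, 20, 6).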